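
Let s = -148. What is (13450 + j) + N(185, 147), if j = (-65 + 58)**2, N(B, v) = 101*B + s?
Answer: 32036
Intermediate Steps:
N(B, v) = -148 + 101*B (N(B, v) = 101*B - 148 = -148 + 101*B)
j = 49 (j = (-7)**2 = 49)
(13450 + j) + N(185, 147) = (13450 + 49) + (-148 + 101*185) = 13499 + (-148 + 18685) = 13499 + 18537 = 32036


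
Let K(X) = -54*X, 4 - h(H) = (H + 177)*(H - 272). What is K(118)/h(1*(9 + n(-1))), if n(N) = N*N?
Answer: -3186/24499 ≈ -0.13005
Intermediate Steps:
n(N) = N**2
h(H) = 4 - (-272 + H)*(177 + H) (h(H) = 4 - (H + 177)*(H - 272) = 4 - (177 + H)*(-272 + H) = 4 - (-272 + H)*(177 + H))
K(118)/h(1*(9 + n(-1))) = (-54*118)/(48148 - (1*(9 + (-1)**2))**2 + 95*(1*(9 + (-1)**2))) = -6372/(48148 - (1*(9 + 1))**2 + 95*(1*(9 + 1))) = -6372/(48148 - (1*10)**2 + 95*(1*10)) = -6372/(48148 - 1*10**2 + 95*10) = -6372/(48148 - 1*100 + 950) = -6372/(48148 - 100 + 950) = -6372/48998 = -6372*1/48998 = -3186/24499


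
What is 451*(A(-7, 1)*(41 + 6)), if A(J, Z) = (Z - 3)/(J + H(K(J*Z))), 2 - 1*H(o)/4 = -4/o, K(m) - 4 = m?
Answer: 127182/13 ≈ 9783.2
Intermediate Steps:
K(m) = 4 + m
H(o) = 8 + 16/o (H(o) = 8 - (-16)/o = 8 + 16/o)
A(J, Z) = (-3 + Z)/(8 + J + 16/(4 + J*Z)) (A(J, Z) = (Z - 3)/(J + (8 + 16/(4 + J*Z))) = (-3 + Z)/(8 + J + 16/(4 + J*Z)))
451*(A(-7, 1)*(41 + 6)) = 451*(((-3 + 1)/(8 - 7 + 16/(4 - 7*1)))*(41 + 6)) = 451*((-2/(8 - 7 + 16/(4 - 7)))*47) = 451*((-2/(8 - 7 + 16/(-3)))*47) = 451*((-2/(8 - 7 + 16*(-1/3)))*47) = 451*((-2/(8 - 7 - 16/3))*47) = 451*((-2/(-13/3))*47) = 451*(-3/13*(-2)*47) = 451*((6/13)*47) = 451*(282/13) = 127182/13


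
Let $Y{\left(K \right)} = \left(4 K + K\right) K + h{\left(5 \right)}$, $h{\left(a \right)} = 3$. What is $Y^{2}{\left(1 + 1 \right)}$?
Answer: $529$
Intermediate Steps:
$Y{\left(K \right)} = 3 + 5 K^{2}$ ($Y{\left(K \right)} = \left(4 K + K\right) K + 3 = 5 K K + 3 = 5 K^{2} + 3 = 3 + 5 K^{2}$)
$Y^{2}{\left(1 + 1 \right)} = \left(3 + 5 \left(1 + 1\right)^{2}\right)^{2} = \left(3 + 5 \cdot 2^{2}\right)^{2} = \left(3 + 5 \cdot 4\right)^{2} = \left(3 + 20\right)^{2} = 23^{2} = 529$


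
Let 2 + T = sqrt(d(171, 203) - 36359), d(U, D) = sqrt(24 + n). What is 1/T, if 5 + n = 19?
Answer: -1/(2 - I*sqrt(36359 - sqrt(38))) ≈ -5.501e-5 - 0.0052442*I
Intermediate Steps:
n = 14 (n = -5 + 19 = 14)
d(U, D) = sqrt(38) (d(U, D) = sqrt(24 + 14) = sqrt(38))
T = -2 + sqrt(-36359 + sqrt(38)) (T = -2 + sqrt(sqrt(38) - 36359) = -2 + sqrt(-36359 + sqrt(38)) ≈ -2.0 + 190.66*I)
1/T = 1/(-2 + I*sqrt(36359 - sqrt(38)))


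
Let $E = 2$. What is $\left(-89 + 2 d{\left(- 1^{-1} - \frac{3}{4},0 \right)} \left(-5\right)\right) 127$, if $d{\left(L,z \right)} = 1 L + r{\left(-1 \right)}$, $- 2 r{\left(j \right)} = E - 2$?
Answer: $- \frac{18161}{2} \approx -9080.5$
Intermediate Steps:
$r{\left(j \right)} = 0$ ($r{\left(j \right)} = - \frac{2 - 2}{2} = \left(- \frac{1}{2}\right) 0 = 0$)
$d{\left(L,z \right)} = L$ ($d{\left(L,z \right)} = 1 L + 0 = L + 0 = L$)
$\left(-89 + 2 d{\left(- 1^{-1} - \frac{3}{4},0 \right)} \left(-5\right)\right) 127 = \left(-89 + 2 \left(- 1^{-1} - \frac{3}{4}\right) \left(-5\right)\right) 127 = \left(-89 + 2 \left(\left(-1\right) 1 - \frac{3}{4}\right) \left(-5\right)\right) 127 = \left(-89 + 2 \left(-1 - \frac{3}{4}\right) \left(-5\right)\right) 127 = \left(-89 + 2 \left(- \frac{7}{4}\right) \left(-5\right)\right) 127 = \left(-89 - - \frac{35}{2}\right) 127 = \left(-89 + \frac{35}{2}\right) 127 = \left(- \frac{143}{2}\right) 127 = - \frac{18161}{2}$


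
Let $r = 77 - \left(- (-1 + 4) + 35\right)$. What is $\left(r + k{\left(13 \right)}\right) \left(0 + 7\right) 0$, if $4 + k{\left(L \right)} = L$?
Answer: $0$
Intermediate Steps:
$k{\left(L \right)} = -4 + L$
$r = 45$ ($r = 77 - \left(\left(-1\right) 3 + 35\right) = 77 - \left(-3 + 35\right) = 77 - 32 = 45$)
$\left(r + k{\left(13 \right)}\right) \left(0 + 7\right) 0 = \left(45 + \left(-4 + 13\right)\right) \left(0 + 7\right) 0 = \left(45 + 9\right) 7 \cdot 0 = 54 \cdot 0 = 0$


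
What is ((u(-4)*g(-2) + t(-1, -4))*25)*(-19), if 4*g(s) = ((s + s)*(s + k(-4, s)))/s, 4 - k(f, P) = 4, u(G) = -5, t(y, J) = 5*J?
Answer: 7125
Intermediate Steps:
k(f, P) = 0 (k(f, P) = 4 - 1*4 = 4 - 4 = 0)
g(s) = s/2 (g(s) = (((s + s)*(s + 0))/s)/4 = (((2*s)*s)/s)/4 = ((2*s²)/s)/4 = (2*s)/4 = s/2)
((u(-4)*g(-2) + t(-1, -4))*25)*(-19) = ((-5*(-2)/2 + 5*(-4))*25)*(-19) = ((-5*(-1) - 20)*25)*(-19) = ((5 - 20)*25)*(-19) = -15*25*(-19) = -375*(-19) = 7125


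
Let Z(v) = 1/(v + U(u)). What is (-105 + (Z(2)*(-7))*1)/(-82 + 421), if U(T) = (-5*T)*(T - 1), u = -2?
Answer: -419/1356 ≈ -0.30900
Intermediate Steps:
U(T) = -5*T*(-1 + T) (U(T) = (-5*T)*(-1 + T) = -5*T*(-1 + T))
Z(v) = 1/(-30 + v) (Z(v) = 1/(v + 5*(-2)*(1 - 1*(-2))) = 1/(v + 5*(-2)*(1 + 2)) = 1/(v + 5*(-2)*3) = 1/(v - 30) = 1/(-30 + v))
(-105 + (Z(2)*(-7))*1)/(-82 + 421) = (-105 + (-7/(-30 + 2))*1)/(-82 + 421) = (-105 + (-7/(-28))*1)/339 = (-105 - 1/28*(-7)*1)*(1/339) = (-105 + (1/4)*1)*(1/339) = (-105 + 1/4)*(1/339) = -419/4*1/339 = -419/1356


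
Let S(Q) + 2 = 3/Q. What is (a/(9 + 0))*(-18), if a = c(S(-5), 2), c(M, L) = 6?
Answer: -12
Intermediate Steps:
S(Q) = -2 + 3/Q
a = 6
(a/(9 + 0))*(-18) = (6/(9 + 0))*(-18) = (6/9)*(-18) = ((⅑)*6)*(-18) = (⅔)*(-18) = -12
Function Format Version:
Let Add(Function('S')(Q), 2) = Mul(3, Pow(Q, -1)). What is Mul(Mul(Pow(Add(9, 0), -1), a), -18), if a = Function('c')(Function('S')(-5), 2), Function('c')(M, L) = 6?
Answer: -12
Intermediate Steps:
Function('S')(Q) = Add(-2, Mul(3, Pow(Q, -1)))
a = 6
Mul(Mul(Pow(Add(9, 0), -1), a), -18) = Mul(Mul(Pow(Add(9, 0), -1), 6), -18) = Mul(Mul(Pow(9, -1), 6), -18) = Mul(Mul(Rational(1, 9), 6), -18) = Mul(Rational(2, 3), -18) = -12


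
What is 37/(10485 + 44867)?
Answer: 1/1496 ≈ 0.00066845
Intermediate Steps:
37/(10485 + 44867) = 37/55352 = (1/55352)*37 = 1/1496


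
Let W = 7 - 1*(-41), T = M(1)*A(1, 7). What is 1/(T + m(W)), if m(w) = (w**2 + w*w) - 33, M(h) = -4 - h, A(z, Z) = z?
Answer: 1/4570 ≈ 0.00021882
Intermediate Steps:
T = -5 (T = (-4 - 1*1)*1 = (-4 - 1)*1 = -5*1 = -5)
W = 48 (W = 7 + 41 = 48)
m(w) = -33 + 2*w**2 (m(w) = (w**2 + w**2) - 33 = 2*w**2 - 33 = -33 + 2*w**2)
1/(T + m(W)) = 1/(-5 + (-33 + 2*48**2)) = 1/(-5 + (-33 + 2*2304)) = 1/(-5 + (-33 + 4608)) = 1/(-5 + 4575) = 1/4570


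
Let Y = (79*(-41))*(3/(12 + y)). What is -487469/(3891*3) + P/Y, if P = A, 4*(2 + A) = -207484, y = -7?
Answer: -569722876/37808847 ≈ -15.069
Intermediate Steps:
A = -51873 (A = -2 + (¼)*(-207484) = -2 - 51871 = -51873)
P = -51873
Y = -9717/5 (Y = (79*(-41))*(3/(12 - 7)) = -3239*3/5 = -3239*⅗ = -9717/5 ≈ -1943.4)
-487469/(3891*3) + P/Y = -487469/(3891*3) - 51873/(-9717/5) = -487469/11673 - 51873*(-5/9717) = -487469*1/11673 + 86455/3239 = -487469/11673 + 86455/3239 = -569722876/37808847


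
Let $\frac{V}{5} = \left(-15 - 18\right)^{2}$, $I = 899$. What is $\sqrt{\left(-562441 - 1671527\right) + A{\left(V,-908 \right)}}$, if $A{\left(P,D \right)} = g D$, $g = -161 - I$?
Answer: $8 i \sqrt{19867} \approx 1127.6 i$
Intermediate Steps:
$g = -1060$ ($g = -161 - 899 = -1060$)
$V = 5445$ ($V = 5 \left(-15 - 18\right)^{2} = 5 \left(-33\right)^{2} = 5 \cdot 1089 = 5445$)
$A{\left(P,D \right)} = - 1060 D$
$\sqrt{\left(-562441 - 1671527\right) + A{\left(V,-908 \right)}} = \sqrt{\left(-562441 - 1671527\right) - -962480} = \sqrt{-2233968 + 962480} = \sqrt{-1271488} = 8 i \sqrt{19867}$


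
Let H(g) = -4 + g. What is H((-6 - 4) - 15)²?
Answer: 841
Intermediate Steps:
H((-6 - 4) - 15)² = (-4 + ((-6 - 4) - 15))² = (-4 + (-10 - 15))² = (-4 - 25)² = (-29)² = 841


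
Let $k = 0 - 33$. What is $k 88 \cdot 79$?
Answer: $-229416$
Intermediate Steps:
$k = -33$
$k 88 \cdot 79 = \left(-33\right) 88 \cdot 79 = \left(-2904\right) 79 = -229416$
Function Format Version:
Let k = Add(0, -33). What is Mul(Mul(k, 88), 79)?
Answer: -229416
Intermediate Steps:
k = -33
Mul(Mul(k, 88), 79) = Mul(Mul(-33, 88), 79) = Mul(-2904, 79) = -229416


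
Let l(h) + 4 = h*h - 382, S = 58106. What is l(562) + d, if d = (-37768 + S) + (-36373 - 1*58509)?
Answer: 240914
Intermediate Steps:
l(h) = -386 + h² (l(h) = -4 + (h*h - 382) = -4 + (h² - 382) = -4 + (-382 + h²) = -386 + h²)
d = -74544 (d = (-37768 + 58106) + (-36373 - 1*58509) = 20338 + (-36373 - 58509) = 20338 - 94882 = -74544)
l(562) + d = (-386 + 562²) - 74544 = (-386 + 315844) - 74544 = 315458 - 74544 = 240914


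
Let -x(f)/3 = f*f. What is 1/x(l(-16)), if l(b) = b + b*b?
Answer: -1/172800 ≈ -5.7870e-6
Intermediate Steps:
l(b) = b + b²
x(f) = -3*f² (x(f) = -3*f*f = -3*f²)
1/x(l(-16)) = 1/(-3*256*(1 - 16)²) = 1/(-3*(-16*(-15))²) = 1/(-3*240²) = 1/(-3*57600) = 1/(-172800) = -1/172800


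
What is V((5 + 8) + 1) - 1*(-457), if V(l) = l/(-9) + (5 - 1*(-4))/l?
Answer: 57467/126 ≈ 456.09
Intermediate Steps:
V(l) = 9/l - l/9 (V(l) = l*(-1/9) + (5 + 4)/l = -l/9 + 9/l = 9/l - l/9)
V((5 + 8) + 1) - 1*(-457) = (9/((5 + 8) + 1) - ((5 + 8) + 1)/9) - 1*(-457) = (9/(13 + 1) - (13 + 1)/9) + 457 = (9/14 - 1/9*14) + 457 = (9*(1/14) - 14/9) + 457 = (9/14 - 14/9) + 457 = -115/126 + 457 = 57467/126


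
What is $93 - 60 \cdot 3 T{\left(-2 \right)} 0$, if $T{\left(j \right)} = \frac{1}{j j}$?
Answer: $93$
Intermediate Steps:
$T{\left(j \right)} = \frac{1}{j^{2}}$
$93 - 60 \cdot 3 T{\left(-2 \right)} 0 = 93 - 60 \cdot \frac{3}{4} \cdot 0 = 93 - 0 = 93 + 0 = 93$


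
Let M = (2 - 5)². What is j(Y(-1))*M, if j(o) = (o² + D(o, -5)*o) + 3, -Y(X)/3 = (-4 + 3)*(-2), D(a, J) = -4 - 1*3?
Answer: 729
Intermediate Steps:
D(a, J) = -7 (D(a, J) = -4 - 3 = -7)
Y(X) = -6 (Y(X) = -3*(-4 + 3)*(-2) = -(-3)*(-2) = -3*2 = -6)
j(o) = 3 + o² - 7*o (j(o) = (o² - 7*o) + 3 = 3 + o² - 7*o)
M = 9 (M = (-3)² = 9)
j(Y(-1))*M = (3 + (-6)² - 7*(-6))*9 = (3 + 36 + 42)*9 = 81*9 = 729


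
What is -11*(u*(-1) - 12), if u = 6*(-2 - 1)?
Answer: -66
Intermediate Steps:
u = -18 (u = 6*(-3) = -18)
-11*(u*(-1) - 12) = -11*(-18*(-1) - 12) = -11*(18 - 12) = -11*6 = -66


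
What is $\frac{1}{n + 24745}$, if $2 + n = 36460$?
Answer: $\frac{1}{61203} \approx 1.6339 \cdot 10^{-5}$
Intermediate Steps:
$n = 36458$ ($n = -2 + 36460 = 36458$)
$\frac{1}{n + 24745} = \frac{1}{36458 + 24745} = \frac{1}{61203}$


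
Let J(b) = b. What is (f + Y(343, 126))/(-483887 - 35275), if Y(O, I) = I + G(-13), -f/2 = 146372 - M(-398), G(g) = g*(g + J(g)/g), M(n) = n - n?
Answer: 146231/259581 ≈ 0.56333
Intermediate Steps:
M(n) = 0
G(g) = g*(1 + g) (G(g) = g*(g + g/g) = g*(g + 1) = g*(1 + g))
f = -292744 (f = -2*(146372 - 1*0) = -2*(146372 + 0) = -2*146372 = -292744)
Y(O, I) = 156 + I (Y(O, I) = I - 13*(1 - 13) = I - 13*(-12) = I + 156 = 156 + I)
(f + Y(343, 126))/(-483887 - 35275) = (-292744 + (156 + 126))/(-483887 - 35275) = (-292744 + 282)/(-519162) = -292462*(-1/519162) = 146231/259581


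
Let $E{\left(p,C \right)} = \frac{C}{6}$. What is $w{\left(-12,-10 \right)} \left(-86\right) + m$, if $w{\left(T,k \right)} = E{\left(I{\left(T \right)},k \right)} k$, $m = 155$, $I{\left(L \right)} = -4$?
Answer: $- \frac{3835}{3} \approx -1278.3$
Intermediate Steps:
$E{\left(p,C \right)} = \frac{C}{6}$ ($E{\left(p,C \right)} = C \frac{1}{6} = \frac{C}{6}$)
$w{\left(T,k \right)} = \frac{k^{2}}{6}$ ($w{\left(T,k \right)} = \frac{k}{6} k = \frac{k^{2}}{6}$)
$w{\left(-12,-10 \right)} \left(-86\right) + m = \frac{\left(-10\right)^{2}}{6} \left(-86\right) + 155 = \frac{1}{6} \cdot 100 \left(-86\right) + 155 = \frac{50}{3} \left(-86\right) + 155 = - \frac{4300}{3} + 155 = - \frac{3835}{3}$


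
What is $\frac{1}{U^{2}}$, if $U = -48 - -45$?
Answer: $\frac{1}{9} \approx 0.11111$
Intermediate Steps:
$U = -3$ ($U = -48 + 45 = -3$)
$\frac{1}{U^{2}} = \frac{1}{\left(-3\right)^{2}} = \frac{1}{9}$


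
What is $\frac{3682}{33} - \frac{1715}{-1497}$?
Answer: $\frac{1856183}{16467} \approx 112.72$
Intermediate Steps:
$\frac{3682}{33} - \frac{1715}{-1497} = 3682 \cdot \frac{1}{33} - - \frac{1715}{1497} = \frac{3682}{33} + \frac{1715}{1497} = \frac{1856183}{16467}$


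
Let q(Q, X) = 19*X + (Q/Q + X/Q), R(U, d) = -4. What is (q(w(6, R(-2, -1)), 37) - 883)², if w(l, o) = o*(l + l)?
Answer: 74459641/2304 ≈ 32318.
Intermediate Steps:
w(l, o) = 2*l*o (w(l, o) = o*(2*l) = 2*l*o)
q(Q, X) = 1 + 19*X + X/Q (q(Q, X) = 19*X + (1 + X/Q) = 1 + 19*X + X/Q)
(q(w(6, R(-2, -1)), 37) - 883)² = ((1 + 19*37 + 37/((2*6*(-4)))) - 883)² = ((1 + 703 + 37/(-48)) - 883)² = ((1 + 703 + 37*(-1/48)) - 883)² = ((1 + 703 - 37/48) - 883)² = (33755/48 - 883)² = (-8629/48)² = 74459641/2304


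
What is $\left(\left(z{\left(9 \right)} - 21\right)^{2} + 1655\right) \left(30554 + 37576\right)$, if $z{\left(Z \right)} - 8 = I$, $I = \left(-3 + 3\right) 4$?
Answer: $124269120$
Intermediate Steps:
$I = 0$ ($I = 0 \cdot 4 = 0$)
$z{\left(Z \right)} = 8$ ($z{\left(Z \right)} = 8 + 0 = 8$)
$\left(\left(z{\left(9 \right)} - 21\right)^{2} + 1655\right) \left(30554 + 37576\right) = \left(\left(8 - 21\right)^{2} + 1655\right) \left(30554 + 37576\right) = \left(\left(-13\right)^{2} + 1655\right) 68130 = \left(169 + 1655\right) 68130 = 1824 \cdot 68130 = 124269120$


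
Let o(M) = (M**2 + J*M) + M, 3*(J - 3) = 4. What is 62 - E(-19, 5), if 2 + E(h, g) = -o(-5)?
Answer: 187/3 ≈ 62.333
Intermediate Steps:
J = 13/3 (J = 3 + (1/3)*4 = 3 + 4/3 = 13/3 ≈ 4.3333)
o(M) = M**2 + 16*M/3 (o(M) = (M**2 + 13*M/3) + M = M**2 + 16*M/3)
E(h, g) = -1/3 (E(h, g) = -2 - (-5)*(16 + 3*(-5))/3 = -2 - (-5)*(16 - 15)/3 = -2 - (-5)/3 = -2 - 1*(-5/3) = -2 + 5/3 = -1/3)
62 - E(-19, 5) = 62 - 1*(-1/3) = 62 + 1/3 = 187/3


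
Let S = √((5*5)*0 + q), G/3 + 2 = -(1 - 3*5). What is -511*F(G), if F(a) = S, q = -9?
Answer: -1533*I ≈ -1533.0*I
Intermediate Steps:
G = 36 (G = -6 + 3*(-(1 - 3*5)) = -6 + 3*(-(1 - 15)) = -6 + 3*(-1*(-14)) = -6 + 3*14 = -6 + 42 = 36)
S = 3*I (S = √((5*5)*0 - 9) = √(25*0 - 9) = √(0 - 9) = √(-9) = 3*I ≈ 3.0*I)
F(a) = 3*I
-511*F(G) = -1533*I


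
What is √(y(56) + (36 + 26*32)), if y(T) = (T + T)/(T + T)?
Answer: √869 ≈ 29.479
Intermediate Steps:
y(T) = 1 (y(T) = (2*T)/((2*T)) = (2*T)*(1/(2*T)) = 1)
√(y(56) + (36 + 26*32)) = √(1 + (36 + 26*32)) = √(1 + (36 + 832)) = √(1 + 868) = √869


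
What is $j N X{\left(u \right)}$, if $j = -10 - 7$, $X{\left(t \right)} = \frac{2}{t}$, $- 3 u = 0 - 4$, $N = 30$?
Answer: $-765$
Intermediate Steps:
$u = \frac{4}{3}$ ($u = - \frac{0 - 4}{3} = \left(- \frac{1}{3}\right) \left(-4\right) = \frac{4}{3} \approx 1.3333$)
$j = -17$ ($j = -10 - 7 = -17$)
$j N X{\left(u \right)} = \left(-17\right) 30 \frac{2}{\frac{4}{3}} = - 510 \cdot 2 \cdot \frac{3}{4} = \left(-510\right) \frac{3}{2} = -765$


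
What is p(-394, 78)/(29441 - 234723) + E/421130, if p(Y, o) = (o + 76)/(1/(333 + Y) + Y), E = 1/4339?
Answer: 193906619/101815116290558 ≈ 1.9045e-6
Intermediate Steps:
E = 1/4339 ≈ 0.00023047
p(Y, o) = (76 + o)/(Y + 1/(333 + Y))
p(-394, 78)/(29441 - 234723) + E/421130 = ((25308 + 76*(-394) + 333*78 - 394*78)/(1 + (-394)² + 333*(-394)))/(29441 - 234723) + (1/4339)/421130 = ((25308 - 29944 + 25974 - 30732)/(1 + 155236 - 131202))/(-205282) + (1/4339)*(1/421130) = (-9394/24035)*(-1/205282) + 1/1827283070 = ((1/24035)*(-9394))*(-1/205282) + 1/1827283070 = -854/2185*(-1/205282) + 1/1827283070 = 61/32038655 + 1/1827283070 = 193906619/101815116290558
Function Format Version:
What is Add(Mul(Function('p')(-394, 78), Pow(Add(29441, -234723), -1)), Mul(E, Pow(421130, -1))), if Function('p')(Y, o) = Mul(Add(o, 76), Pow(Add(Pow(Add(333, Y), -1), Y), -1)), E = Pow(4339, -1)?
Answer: Rational(193906619, 101815116290558) ≈ 1.9045e-6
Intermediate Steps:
E = Rational(1, 4339) ≈ 0.00023047
Function('p')(Y, o) = Mul(Pow(Add(Y, Pow(Add(333, Y), -1)), -1), Add(76, o)) (Function('p')(Y, o) = Mul(Add(76, o), Pow(Add(Y, Pow(Add(333, Y), -1)), -1)) = Mul(Pow(Add(Y, Pow(Add(333, Y), -1)), -1), Add(76, o)))
Add(Mul(Function('p')(-394, 78), Pow(Add(29441, -234723), -1)), Mul(E, Pow(421130, -1))) = Add(Mul(Mul(Pow(Add(1, Pow(-394, 2), Mul(333, -394)), -1), Add(25308, Mul(76, -394), Mul(333, 78), Mul(-394, 78))), Pow(Add(29441, -234723), -1)), Mul(Rational(1, 4339), Pow(421130, -1))) = Add(Mul(Mul(Pow(Add(1, 155236, -131202), -1), Add(25308, -29944, 25974, -30732)), Pow(-205282, -1)), Mul(Rational(1, 4339), Rational(1, 421130))) = Add(Mul(Mul(Pow(24035, -1), -9394), Rational(-1, 205282)), Rational(1, 1827283070)) = Add(Mul(Mul(Rational(1, 24035), -9394), Rational(-1, 205282)), Rational(1, 1827283070)) = Add(Mul(Rational(-854, 2185), Rational(-1, 205282)), Rational(1, 1827283070)) = Add(Rational(61, 32038655), Rational(1, 1827283070)) = Rational(193906619, 101815116290558)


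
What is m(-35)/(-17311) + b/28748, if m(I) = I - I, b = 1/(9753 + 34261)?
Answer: 1/1265314472 ≈ 7.9032e-10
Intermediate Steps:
b = 1/44014 ≈ 2.2720e-5
m(I) = 0
m(-35)/(-17311) + b/28748 = 0/(-17311) + (1/44014)/28748 = 0*(-1/17311) + (1/44014)*(1/28748) = 0 + 1/1265314472 = 1/1265314472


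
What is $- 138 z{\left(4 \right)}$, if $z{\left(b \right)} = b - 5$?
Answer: $138$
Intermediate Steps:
$z{\left(b \right)} = -5 + b$ ($z{\left(b \right)} = b - 5 = -5 + b$)
$- 138 z{\left(4 \right)} = - 138 \left(-5 + 4\right) = \left(-138\right) \left(-1\right) = 138$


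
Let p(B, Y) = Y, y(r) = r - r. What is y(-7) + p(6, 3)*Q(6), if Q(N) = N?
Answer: 18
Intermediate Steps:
y(r) = 0
y(-7) + p(6, 3)*Q(6) = 0 + 3*6 = 0 + 18 = 18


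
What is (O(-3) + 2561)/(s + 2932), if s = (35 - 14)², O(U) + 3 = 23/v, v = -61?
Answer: 156015/205753 ≈ 0.75826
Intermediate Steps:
O(U) = -206/61 (O(U) = -3 + 23/(-61) = -3 + 23*(-1/61) = -3 - 23/61 = -206/61)
s = 441 (s = 21² = 441)
(O(-3) + 2561)/(s + 2932) = (-206/61 + 2561)/(441 + 2932) = (156015/61)/3373 = (156015/61)*(1/3373) = 156015/205753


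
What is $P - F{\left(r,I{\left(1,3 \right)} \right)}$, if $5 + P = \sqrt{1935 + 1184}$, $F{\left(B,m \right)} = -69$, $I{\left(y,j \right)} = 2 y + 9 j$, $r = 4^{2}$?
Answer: $64 + \sqrt{3119} \approx 119.85$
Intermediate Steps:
$r = 16$
$P = -5 + \sqrt{3119}$ ($P = -5 + \sqrt{1935 + 1184} = -5 + \sqrt{3119} \approx 50.848$)
$P - F{\left(r,I{\left(1,3 \right)} \right)} = \left(-5 + \sqrt{3119}\right) - -69 = \left(-5 + \sqrt{3119}\right) + 69 = 64 + \sqrt{3119}$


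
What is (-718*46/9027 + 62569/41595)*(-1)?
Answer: 4570561/2121345 ≈ 2.1546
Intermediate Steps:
(-718*46/9027 + 62569/41595)*(-1) = (-33028*1/9027 + 62569*(1/41595))*(-1) = (-33028/9027 + 62569/41595)*(-1) = -4570561/2121345*(-1) = 4570561/2121345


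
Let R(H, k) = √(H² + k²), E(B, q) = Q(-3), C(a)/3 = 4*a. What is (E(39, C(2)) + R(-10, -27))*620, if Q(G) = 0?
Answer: 620*√829 ≈ 17851.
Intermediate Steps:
C(a) = 12*a (C(a) = 3*(4*a) = 12*a)
E(B, q) = 0
(E(39, C(2)) + R(-10, -27))*620 = (0 + √((-10)² + (-27)²))*620 = (0 + √(100 + 729))*620 = (0 + √829)*620 = √829*620 = 620*√829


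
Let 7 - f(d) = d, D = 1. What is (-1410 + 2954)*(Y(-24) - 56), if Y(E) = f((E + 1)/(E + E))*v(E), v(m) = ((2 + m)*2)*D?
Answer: -1588390/3 ≈ -5.2946e+5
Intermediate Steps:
v(m) = 4 + 2*m (v(m) = ((2 + m)*2)*1 = (4 + 2*m)*1 = 4 + 2*m)
f(d) = 7 - d
Y(E) = (4 + 2*E)*(7 - (1 + E)/(2*E)) (Y(E) = (7 - (E + 1)/(E + E))*(4 + 2*E) = (7 - (1 + E)/(2*E))*(4 + 2*E) = (4 + 2*E)*(7 - (1 + E)/(2*E)))
(-1410 + 2954)*(Y(-24) - 56) = (-1410 + 2954)*((25 - 2/(-24) + 13*(-24)) - 56) = 1544*((25 - 2*(-1/24) - 312) - 56) = 1544*((25 + 1/12 - 312) - 56) = 1544*(-3443/12 - 56) = 1544*(-4115/12) = -1588390/3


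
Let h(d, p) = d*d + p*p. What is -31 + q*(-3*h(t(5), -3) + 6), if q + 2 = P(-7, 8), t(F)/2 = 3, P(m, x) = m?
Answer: 1130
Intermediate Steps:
t(F) = 6 (t(F) = 2*3 = 6)
h(d, p) = d² + p²
q = -9 (q = -2 - 7 = -9)
-31 + q*(-3*h(t(5), -3) + 6) = -31 - 9*(-3*(6² + (-3)²) + 6) = -31 - 9*(-3*(36 + 9) + 6) = -31 - 9*(-3*45 + 6) = -31 - 9*(-135 + 6) = -31 - 9*(-129) = -31 + 1161 = 1130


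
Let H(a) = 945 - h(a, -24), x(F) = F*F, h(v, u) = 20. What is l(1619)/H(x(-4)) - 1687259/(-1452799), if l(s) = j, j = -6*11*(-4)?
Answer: 1944253511/1343839075 ≈ 1.4468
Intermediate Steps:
j = 264 (j = -66*(-4) = 264)
x(F) = F**2
H(a) = 925 (H(a) = 945 - 1*20 = 945 - 20 = 925)
l(s) = 264
l(1619)/H(x(-4)) - 1687259/(-1452799) = 264/925 - 1687259/(-1452799) = 264*(1/925) - 1687259*(-1/1452799) = 264/925 + 1687259/1452799 = 1944253511/1343839075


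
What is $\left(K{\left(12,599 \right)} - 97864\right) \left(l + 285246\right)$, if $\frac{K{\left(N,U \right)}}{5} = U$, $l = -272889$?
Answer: $-1172296233$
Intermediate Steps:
$K{\left(N,U \right)} = 5 U$
$\left(K{\left(12,599 \right)} - 97864\right) \left(l + 285246\right) = \left(5 \cdot 599 - 97864\right) \left(-272889 + 285246\right) = \left(2995 - 97864\right) 12357 = \left(-94869\right) 12357 = -1172296233$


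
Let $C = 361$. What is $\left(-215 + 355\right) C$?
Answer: $50540$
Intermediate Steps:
$\left(-215 + 355\right) C = \left(-215 + 355\right) 361 = 140 \cdot 361 = 50540$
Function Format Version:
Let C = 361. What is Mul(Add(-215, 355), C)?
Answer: 50540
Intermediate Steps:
Mul(Add(-215, 355), C) = Mul(Add(-215, 355), 361) = Mul(140, 361) = 50540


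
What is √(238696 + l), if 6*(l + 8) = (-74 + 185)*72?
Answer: 2*√60005 ≈ 489.92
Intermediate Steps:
l = 1324 (l = -8 + ((-74 + 185)*72)/6 = -8 + (111*72)/6 = -8 + (⅙)*7992 = -8 + 1332 = 1324)
√(238696 + l) = √(238696 + 1324) = √240020 = 2*√60005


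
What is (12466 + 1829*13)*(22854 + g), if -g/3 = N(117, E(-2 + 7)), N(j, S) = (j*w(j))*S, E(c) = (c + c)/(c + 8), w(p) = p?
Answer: -316618848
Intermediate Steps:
E(c) = 2*c/(8 + c) (E(c) = (2*c)/(8 + c) = 2*c/(8 + c))
N(j, S) = S*j² (N(j, S) = (j*j)*S = j²*S = S*j²)
g = -31590 (g = -3*2*(-2 + 7)/(8 + (-2 + 7))*117² = -3*2*5/(8 + 5)*13689 = -3*2*5/13*13689 = -3*2*5*(1/13)*13689 = -30*13689/13 = -3*10530 = -31590)
(12466 + 1829*13)*(22854 + g) = (12466 + 1829*13)*(22854 - 31590) = (12466 + 23777)*(-8736) = 36243*(-8736) = -316618848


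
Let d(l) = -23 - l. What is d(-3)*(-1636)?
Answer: 32720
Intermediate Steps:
d(-3)*(-1636) = (-23 - 1*(-3))*(-1636) = (-23 + 3)*(-1636) = -20*(-1636) = 32720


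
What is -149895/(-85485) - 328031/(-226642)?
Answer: 4134282175/1291632758 ≈ 3.2008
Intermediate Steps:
-149895/(-85485) - 328031/(-226642) = -149895*(-1/85485) - 328031*(-1/226642) = 9993/5699 + 328031/226642 = 4134282175/1291632758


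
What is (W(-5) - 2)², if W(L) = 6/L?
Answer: 256/25 ≈ 10.240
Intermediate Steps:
(W(-5) - 2)² = (6/(-5) - 2)² = (6*(-⅕) - 2)² = (-6/5 - 2)² = (-16/5)² = 256/25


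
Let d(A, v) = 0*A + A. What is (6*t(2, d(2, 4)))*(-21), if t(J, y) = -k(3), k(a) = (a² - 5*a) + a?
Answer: -378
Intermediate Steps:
k(a) = a² - 4*a
d(A, v) = A (d(A, v) = 0 + A = A)
t(J, y) = 3 (t(J, y) = -3*(-4 + 3) = -3*(-1) = -1*(-3) = 3)
(6*t(2, d(2, 4)))*(-21) = (6*3)*(-21) = 18*(-21) = -378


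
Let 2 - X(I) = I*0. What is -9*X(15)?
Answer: -18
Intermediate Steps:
X(I) = 2 (X(I) = 2 - I*0 = 2 - 1*0 = 2 + 0 = 2)
-9*X(15) = -9*2 = -18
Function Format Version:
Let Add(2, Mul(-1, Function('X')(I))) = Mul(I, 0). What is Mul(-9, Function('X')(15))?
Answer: -18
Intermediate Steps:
Function('X')(I) = 2 (Function('X')(I) = Add(2, Mul(-1, Mul(I, 0))) = Add(2, Mul(-1, 0)) = Add(2, 0) = 2)
Mul(-9, Function('X')(15)) = Mul(-9, 2) = -18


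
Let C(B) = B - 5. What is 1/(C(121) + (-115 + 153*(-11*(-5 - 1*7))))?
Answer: 1/20197 ≈ 4.9512e-5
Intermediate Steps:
C(B) = -5 + B
1/(C(121) + (-115 + 153*(-11*(-5 - 1*7)))) = 1/((-5 + 121) + (-115 + 153*(-11*(-5 - 1*7)))) = 1/(116 + (-115 + 153*(-11*(-5 - 7)))) = 1/(116 + (-115 + 153*(-11*(-12)))) = 1/(116 + (-115 + 153*132)) = 1/(116 + (-115 + 20196)) = 1/(116 + 20081) = 1/20197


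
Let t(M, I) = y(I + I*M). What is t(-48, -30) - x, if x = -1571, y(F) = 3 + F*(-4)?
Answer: -4066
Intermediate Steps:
y(F) = 3 - 4*F
t(M, I) = 3 - 4*I - 4*I*M (t(M, I) = 3 - 4*(I + I*M) = 3 + (-4*I - 4*I*M) = 3 - 4*I - 4*I*M)
t(-48, -30) - x = (3 - 4*(-30)*(1 - 48)) - 1*(-1571) = (3 - 4*(-30)*(-47)) + 1571 = (3 - 5640) + 1571 = -5637 + 1571 = -4066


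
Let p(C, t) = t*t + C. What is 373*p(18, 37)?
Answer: 517351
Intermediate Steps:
p(C, t) = C + t² (p(C, t) = t² + C = C + t²)
373*p(18, 37) = 373*(18 + 37²) = 373*(18 + 1369) = 373*1387 = 517351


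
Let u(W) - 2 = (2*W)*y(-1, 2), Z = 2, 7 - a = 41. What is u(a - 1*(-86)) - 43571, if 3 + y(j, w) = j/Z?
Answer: -43933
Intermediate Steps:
a = -34 (a = 7 - 1*41 = 7 - 41 = -34)
y(j, w) = -3 + j/2
u(W) = 2 - 7*W (u(W) = 2 + (2*W)*(-3 + (½)*(-1)) = 2 + (2*W)*(-3 - ½) = 2 + (2*W)*(-7/2) = 2 - 7*W)
u(a - 1*(-86)) - 43571 = (2 - 7*(-34 - 1*(-86))) - 43571 = (2 - 7*(-34 + 86)) - 43571 = (2 - 7*52) - 43571 = (2 - 364) - 43571 = -362 - 43571 = -43933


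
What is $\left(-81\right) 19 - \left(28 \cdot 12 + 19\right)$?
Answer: $-1894$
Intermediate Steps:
$\left(-81\right) 19 - \left(28 \cdot 12 + 19\right) = -1539 - \left(336 + 19\right) = -1539 - 355 = -1894$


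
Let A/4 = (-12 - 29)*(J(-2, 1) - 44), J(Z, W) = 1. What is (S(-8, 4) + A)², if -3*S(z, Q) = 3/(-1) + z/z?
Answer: 447660964/9 ≈ 4.9740e+7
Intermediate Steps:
S(z, Q) = ⅔ (S(z, Q) = -(3/(-1) + z/z)/3 = -(3*(-1) + 1)/3 = -(-3 + 1)/3 = -⅓*(-2) = ⅔)
A = 7052 (A = 4*((-12 - 29)*(1 - 44)) = 4*(-41*(-43)) = 4*1763 = 7052)
(S(-8, 4) + A)² = (⅔ + 7052)² = (21158/3)² = 447660964/9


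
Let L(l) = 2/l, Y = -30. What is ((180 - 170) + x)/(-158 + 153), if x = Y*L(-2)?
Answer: -8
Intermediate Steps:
x = 30 (x = -60/(-2) = -60*(-1)/2 = -30*(-1) = 30)
((180 - 170) + x)/(-158 + 153) = ((180 - 170) + 30)/(-158 + 153) = (10 + 30)/(-5) = 40*(-⅕) = -8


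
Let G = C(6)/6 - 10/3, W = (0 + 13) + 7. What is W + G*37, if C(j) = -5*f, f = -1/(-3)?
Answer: -2045/18 ≈ -113.61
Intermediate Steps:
W = 20 (W = 13 + 7 = 20)
f = ⅓ (f = -1*(-⅓) = ⅓ ≈ 0.33333)
C(j) = -5/3 (C(j) = -5*⅓ = -5/3)
G = -65/18 (G = -5/3/6 - 10/3 = -5/3*⅙ - 10*⅓ = -5/18 - 10/3 = -65/18 ≈ -3.6111)
W + G*37 = 20 - 65/18*37 = 20 - 2405/18 = -2045/18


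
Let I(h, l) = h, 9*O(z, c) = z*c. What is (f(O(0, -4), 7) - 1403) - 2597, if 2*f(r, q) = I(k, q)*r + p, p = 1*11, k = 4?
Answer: -7989/2 ≈ -3994.5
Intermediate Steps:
O(z, c) = c*z/9 (O(z, c) = (z*c)/9 = (c*z)/9 = c*z/9)
p = 11
f(r, q) = 11/2 + 2*r (f(r, q) = (4*r + 11)/2 = (11 + 4*r)/2 = 11/2 + 2*r)
(f(O(0, -4), 7) - 1403) - 2597 = ((11/2 + 2*((1/9)*(-4)*0)) - 1403) - 2597 = ((11/2 + 2*0) - 1403) - 2597 = ((11/2 + 0) - 1403) - 2597 = (11/2 - 1403) - 2597 = -2795/2 - 2597 = -7989/2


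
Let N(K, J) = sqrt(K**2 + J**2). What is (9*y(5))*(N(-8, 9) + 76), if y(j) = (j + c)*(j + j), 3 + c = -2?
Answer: 0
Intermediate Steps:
c = -5 (c = -3 - 2 = -5)
y(j) = 2*j*(-5 + j) (y(j) = (j - 5)*(j + j) = (-5 + j)*(2*j) = 2*j*(-5 + j))
N(K, J) = sqrt(J**2 + K**2)
(9*y(5))*(N(-8, 9) + 76) = (9*(2*5*(-5 + 5)))*(sqrt(9**2 + (-8)**2) + 76) = (9*(2*5*0))*(sqrt(81 + 64) + 76) = (9*0)*(sqrt(145) + 76) = 0*(76 + sqrt(145)) = 0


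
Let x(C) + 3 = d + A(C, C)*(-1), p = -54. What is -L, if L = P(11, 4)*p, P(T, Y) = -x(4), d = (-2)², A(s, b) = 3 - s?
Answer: -108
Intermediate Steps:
d = 4
x(C) = -2 + C (x(C) = -3 + (4 + (3 - C)*(-1)) = -3 + (4 + (-3 + C)) = -3 + (1 + C) = -2 + C)
P(T, Y) = -2 (P(T, Y) = -(-2 + 4) = -1*2 = -2)
L = 108 (L = -2*(-54) = 108)
-L = -1*108 = -108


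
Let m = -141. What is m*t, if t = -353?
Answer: 49773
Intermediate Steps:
m*t = -141*(-353) = 49773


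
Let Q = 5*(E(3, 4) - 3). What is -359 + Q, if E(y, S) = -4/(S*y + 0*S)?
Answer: -1127/3 ≈ -375.67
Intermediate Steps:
E(y, S) = -4/(S*y) (E(y, S) = -4/(S*y + 0) = -4*1/(S*y) = -4/(S*y))
Q = -50/3 (Q = 5*(-4/(4*3) - 3) = 5*(-4*¼*⅓ - 3) = 5*(-⅓ - 3) = 5*(-10/3) = -50/3 ≈ -16.667)
-359 + Q = -359 - 50/3 = -1127/3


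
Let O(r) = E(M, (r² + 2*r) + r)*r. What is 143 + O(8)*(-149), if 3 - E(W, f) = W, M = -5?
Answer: -9393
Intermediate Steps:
E(W, f) = 3 - W
O(r) = 8*r (O(r) = (3 - 1*(-5))*r = (3 + 5)*r = 8*r)
143 + O(8)*(-149) = 143 + (8*8)*(-149) = 143 + 64*(-149) = 143 - 9536 = -9393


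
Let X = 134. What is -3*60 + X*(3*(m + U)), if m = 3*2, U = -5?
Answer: 222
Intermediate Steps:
m = 6
-3*60 + X*(3*(m + U)) = -3*60 + 134*(3*(6 - 5)) = -180 + 134*(3*1) = -180 + 134*3 = -180 + 402 = 222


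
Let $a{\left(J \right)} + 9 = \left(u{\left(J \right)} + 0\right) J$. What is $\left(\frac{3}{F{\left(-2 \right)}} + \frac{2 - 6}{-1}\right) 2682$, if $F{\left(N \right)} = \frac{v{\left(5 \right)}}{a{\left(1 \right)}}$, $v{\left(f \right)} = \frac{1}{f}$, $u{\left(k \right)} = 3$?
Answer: $-230652$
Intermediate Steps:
$a{\left(J \right)} = -9 + 3 J$ ($a{\left(J \right)} = -9 + \left(3 + 0\right) J = -9 + 3 J$)
$F{\left(N \right)} = - \frac{1}{30}$ ($F{\left(N \right)} = \frac{1}{5 \left(-9 + 3 \cdot 1\right)} = \frac{1}{5 \left(-9 + 3\right)} = \frac{1}{5 \left(-6\right)} = \frac{1}{5} \left(- \frac{1}{6}\right) = - \frac{1}{30}$)
$\left(\frac{3}{F{\left(-2 \right)}} + \frac{2 - 6}{-1}\right) 2682 = \left(\frac{3}{- \frac{1}{30}} + \frac{2 - 6}{-1}\right) 2682 = \left(3 \left(-30\right) + \left(2 - 6\right) \left(-1\right)\right) 2682 = \left(-90 - -4\right) 2682 = \left(-90 + 4\right) 2682 = \left(-86\right) 2682 = -230652$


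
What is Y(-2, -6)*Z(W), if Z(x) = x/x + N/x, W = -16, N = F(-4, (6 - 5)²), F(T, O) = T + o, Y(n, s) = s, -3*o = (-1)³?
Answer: -59/8 ≈ -7.3750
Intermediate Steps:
o = ⅓ (o = -⅓*(-1)³ = -⅓*(-1) = ⅓ ≈ 0.33333)
F(T, O) = ⅓ + T (F(T, O) = T + ⅓ = ⅓ + T)
N = -11/3 (N = ⅓ - 4 = -11/3 ≈ -3.6667)
Z(x) = 1 - 11/(3*x) (Z(x) = x/x - 11/(3*x) = 1 - 11/(3*x))
Y(-2, -6)*Z(W) = -6*(-11/3 - 16)/(-16) = -(-3)*(-59)/(8*3) = -6*59/48 = -59/8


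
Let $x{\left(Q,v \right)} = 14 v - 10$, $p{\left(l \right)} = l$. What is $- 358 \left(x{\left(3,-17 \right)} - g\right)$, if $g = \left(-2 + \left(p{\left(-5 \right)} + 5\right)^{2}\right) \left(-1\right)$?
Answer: $89500$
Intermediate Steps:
$x{\left(Q,v \right)} = -10 + 14 v$
$g = 2$ ($g = \left(-2 + \left(-5 + 5\right)^{2}\right) \left(-1\right) = \left(-2 + 0^{2}\right) \left(-1\right) = \left(-2 + 0\right) \left(-1\right) = \left(-2\right) \left(-1\right) = 2$)
$- 358 \left(x{\left(3,-17 \right)} - g\right) = - 358 \left(\left(-10 + 14 \left(-17\right)\right) - 2\right) = - 358 \left(\left(-10 - 238\right) - 2\right) = - 358 \left(-248 - 2\right) = \left(-358\right) \left(-250\right) = 89500$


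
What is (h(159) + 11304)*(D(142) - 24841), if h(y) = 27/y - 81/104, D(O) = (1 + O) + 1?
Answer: -1538729074827/5512 ≈ -2.7916e+8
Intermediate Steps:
D(O) = 2 + O
h(y) = -81/104 + 27/y (h(y) = 27/y - 81*1/104 = 27/y - 81/104 = -81/104 + 27/y)
(h(159) + 11304)*(D(142) - 24841) = ((-81/104 + 27/159) + 11304)*((2 + 142) - 24841) = ((-81/104 + 27*(1/159)) + 11304)*(144 - 24841) = ((-81/104 + 9/53) + 11304)*(-24697) = (-3357/5512 + 11304)*(-24697) = (62304291/5512)*(-24697) = -1538729074827/5512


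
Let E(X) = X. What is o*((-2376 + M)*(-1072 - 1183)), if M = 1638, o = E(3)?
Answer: 4992570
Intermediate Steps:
o = 3
o*((-2376 + M)*(-1072 - 1183)) = 3*((-2376 + 1638)*(-1072 - 1183)) = 3*(-738*(-2255)) = 3*1664190 = 4992570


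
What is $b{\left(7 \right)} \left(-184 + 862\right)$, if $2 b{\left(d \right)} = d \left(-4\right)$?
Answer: $-9492$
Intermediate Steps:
$b{\left(d \right)} = - 2 d$ ($b{\left(d \right)} = \frac{d \left(-4\right)}{2} = \frac{\left(-4\right) d}{2} = - 2 d$)
$b{\left(7 \right)} \left(-184 + 862\right) = \left(-2\right) 7 \left(-184 + 862\right) = \left(-14\right) 678 = -9492$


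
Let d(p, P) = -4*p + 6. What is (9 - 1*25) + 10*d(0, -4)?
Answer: 44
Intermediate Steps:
d(p, P) = 6 - 4*p
(9 - 1*25) + 10*d(0, -4) = (9 - 1*25) + 10*(6 - 4*0) = (9 - 25) + 10*(6 + 0) = -16 + 10*6 = -16 + 60 = 44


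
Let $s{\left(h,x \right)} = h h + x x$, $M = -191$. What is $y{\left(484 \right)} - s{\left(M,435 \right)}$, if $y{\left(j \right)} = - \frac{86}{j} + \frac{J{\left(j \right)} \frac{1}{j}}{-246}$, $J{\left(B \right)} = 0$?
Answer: $- \frac{54620895}{242} \approx -2.2571 \cdot 10^{5}$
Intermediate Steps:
$y{\left(j \right)} = - \frac{86}{j}$ ($y{\left(j \right)} = - \frac{86}{j} + \frac{0 \frac{1}{j}}{-246} = - \frac{86}{j} + 0 \left(- \frac{1}{246}\right) = - \frac{86}{j} + 0 = - \frac{86}{j}$)
$s{\left(h,x \right)} = h^{2} + x^{2}$
$y{\left(484 \right)} - s{\left(M,435 \right)} = - \frac{86}{484} - \left(\left(-191\right)^{2} + 435^{2}\right) = \left(-86\right) \frac{1}{484} - \left(36481 + 189225\right) = - \frac{43}{242} - 225706 = - \frac{54620895}{242}$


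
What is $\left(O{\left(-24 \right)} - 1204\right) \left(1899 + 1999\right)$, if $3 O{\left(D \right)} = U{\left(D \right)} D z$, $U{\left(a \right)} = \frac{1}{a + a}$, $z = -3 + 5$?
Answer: $- \frac{14075678}{3} \approx -4.6919 \cdot 10^{6}$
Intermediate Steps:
$z = 2$
$U{\left(a \right)} = \frac{1}{2 a}$
$O{\left(D \right)} = \frac{1}{3}$ ($O{\left(D \right)} = \frac{\frac{1}{2 D} D 2}{3} = \frac{\frac{1}{2} \cdot 2}{3} = \frac{1}{3} \cdot 1 = \frac{1}{3}$)
$\left(O{\left(-24 \right)} - 1204\right) \left(1899 + 1999\right) = \left(\frac{1}{3} - 1204\right) \left(1899 + 1999\right) = \left(- \frac{3611}{3}\right) 3898 = - \frac{14075678}{3}$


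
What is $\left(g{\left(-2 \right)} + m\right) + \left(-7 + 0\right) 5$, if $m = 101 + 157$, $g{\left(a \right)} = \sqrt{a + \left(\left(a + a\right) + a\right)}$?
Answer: $223 + 2 i \sqrt{2} \approx 223.0 + 2.8284 i$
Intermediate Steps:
$g{\left(a \right)} = 2 \sqrt{a}$ ($g{\left(a \right)} = \sqrt{a + \left(2 a + a\right)} = \sqrt{a + 3 a} = \sqrt{4 a} = 2 \sqrt{a}$)
$m = 258$
$\left(g{\left(-2 \right)} + m\right) + \left(-7 + 0\right) 5 = \left(2 \sqrt{-2} + 258\right) + \left(-7 + 0\right) 5 = \left(2 i \sqrt{2} + 258\right) - 35 = \left(258 + 2 i \sqrt{2}\right) - 35 = 223 + 2 i \sqrt{2}$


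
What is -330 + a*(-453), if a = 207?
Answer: -94101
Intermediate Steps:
-330 + a*(-453) = -330 + 207*(-453) = -330 - 93771 = -94101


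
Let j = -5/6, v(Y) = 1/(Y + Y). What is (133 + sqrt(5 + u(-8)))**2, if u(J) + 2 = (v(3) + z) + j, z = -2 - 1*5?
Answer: (399 + I*sqrt(42))**2/9 ≈ 17684.0 + 574.63*I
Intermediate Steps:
v(Y) = 1/(2*Y)
j = -5/6 (j = -5*1/6 = -5/6 ≈ -0.83333)
z = -7 (z = -2 - 5 = -7)
u(J) = -29/3 (u(J) = -2 + (((1/2)/3 - 7) - 5/6) = -2 + (((1/2)*(1/3) - 7) - 5/6) = -2 + ((1/6 - 7) - 5/6) = -2 + (-41/6 - 5/6) = -2 - 23/3 = -29/3)
(133 + sqrt(5 + u(-8)))**2 = (133 + sqrt(5 - 29/3))**2 = (133 + sqrt(-14/3))**2 = (133 + I*sqrt(42)/3)**2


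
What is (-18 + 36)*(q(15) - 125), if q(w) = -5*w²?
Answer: -22500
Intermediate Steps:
(-18 + 36)*(q(15) - 125) = (-18 + 36)*(-5*15² - 125) = 18*(-5*225 - 125) = 18*(-1125 - 125) = 18*(-1250) = -22500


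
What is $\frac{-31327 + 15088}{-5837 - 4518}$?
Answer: $\frac{16239}{10355} \approx 1.5682$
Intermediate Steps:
$\frac{-31327 + 15088}{-5837 - 4518} = - \frac{16239}{-10355} = \left(-16239\right) \left(- \frac{1}{10355}\right) = \frac{16239}{10355}$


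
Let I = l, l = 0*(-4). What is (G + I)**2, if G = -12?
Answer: 144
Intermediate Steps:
l = 0
I = 0
(G + I)**2 = (-12 + 0)**2 = (-12)**2 = 144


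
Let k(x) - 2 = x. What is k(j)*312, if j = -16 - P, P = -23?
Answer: 2808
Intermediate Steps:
j = 7 (j = -16 - 1*(-23) = -16 + 23 = 7)
k(x) = 2 + x
k(j)*312 = (2 + 7)*312 = 9*312 = 2808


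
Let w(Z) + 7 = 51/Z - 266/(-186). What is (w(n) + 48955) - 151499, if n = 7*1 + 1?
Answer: -76292137/744 ≈ -1.0254e+5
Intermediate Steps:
n = 8 (n = 7 + 1 = 8)
w(Z) = -518/93 + 51/Z (w(Z) = -7 + (51/Z - 266/(-186)) = -7 + (51/Z - 266*(-1/186)) = -7 + (51/Z + 133/93) = -7 + (133/93 + 51/Z) = -518/93 + 51/Z)
(w(n) + 48955) - 151499 = ((-518/93 + 51/8) + 48955) - 151499 = (599/744 + 48955) - 151499 = 36423119/744 - 151499 = -76292137/744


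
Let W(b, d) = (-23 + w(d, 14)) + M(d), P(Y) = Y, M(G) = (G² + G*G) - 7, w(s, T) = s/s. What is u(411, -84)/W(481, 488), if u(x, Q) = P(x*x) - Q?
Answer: 56335/158753 ≈ 0.35486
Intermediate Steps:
w(s, T) = 1
M(G) = -7 + 2*G² (M(G) = (G² + G²) - 7 = 2*G² - 7 = -7 + 2*G²)
W(b, d) = -29 + 2*d² (W(b, d) = (-23 + 1) + (-7 + 2*d²) = -22 + (-7 + 2*d²) = -29 + 2*d²)
u(x, Q) = x² - Q (u(x, Q) = x*x - Q = x² - Q)
u(411, -84)/W(481, 488) = (411² - 1*(-84))/(-29 + 2*488²) = (168921 + 84)/(-29 + 2*238144) = 169005/(-29 + 476288) = 169005/476259 = 169005*(1/476259) = 56335/158753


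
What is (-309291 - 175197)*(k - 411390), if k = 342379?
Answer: 33435001368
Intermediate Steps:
(-309291 - 175197)*(k - 411390) = (-309291 - 175197)*(342379 - 411390) = -484488*(-69011) = 33435001368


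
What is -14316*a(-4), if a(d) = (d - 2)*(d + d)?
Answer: -687168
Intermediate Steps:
a(d) = 2*d*(-2 + d) (a(d) = (-2 + d)*(2*d) = 2*d*(-2 + d))
-14316*a(-4) = -28632*(-4)*(-2 - 4) = -28632*(-4)*(-6) = -14316*48 = -687168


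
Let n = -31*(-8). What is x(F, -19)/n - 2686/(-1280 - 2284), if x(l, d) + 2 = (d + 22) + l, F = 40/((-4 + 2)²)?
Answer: 176333/220968 ≈ 0.79800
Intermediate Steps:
n = 248
F = 10 (F = 40/((-2)²) = 40/4 = 40*(¼) = 10)
x(l, d) = 20 + d + l (x(l, d) = -2 + ((d + 22) + l) = -2 + ((22 + d) + l) = -2 + (22 + d + l) = 20 + d + l)
x(F, -19)/n - 2686/(-1280 - 2284) = (20 - 19 + 10)/248 - 2686/(-1280 - 2284) = 11*(1/248) - 2686/(-3564) = 11/248 - 2686*(-1/3564) = 11/248 + 1343/1782 = 176333/220968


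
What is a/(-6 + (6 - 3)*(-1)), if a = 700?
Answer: -700/9 ≈ -77.778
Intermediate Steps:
a/(-6 + (6 - 3)*(-1)) = 700/(-6 + (6 - 3)*(-1)) = 700/(-6 + 3*(-1)) = 700/(-6 - 3) = 700/(-9) = 700*(-1/9) = -700/9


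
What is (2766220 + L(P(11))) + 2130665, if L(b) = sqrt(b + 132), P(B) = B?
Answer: 4896885 + sqrt(143) ≈ 4.8969e+6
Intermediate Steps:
L(b) = sqrt(132 + b)
(2766220 + L(P(11))) + 2130665 = (2766220 + sqrt(132 + 11)) + 2130665 = (2766220 + sqrt(143)) + 2130665 = 4896885 + sqrt(143)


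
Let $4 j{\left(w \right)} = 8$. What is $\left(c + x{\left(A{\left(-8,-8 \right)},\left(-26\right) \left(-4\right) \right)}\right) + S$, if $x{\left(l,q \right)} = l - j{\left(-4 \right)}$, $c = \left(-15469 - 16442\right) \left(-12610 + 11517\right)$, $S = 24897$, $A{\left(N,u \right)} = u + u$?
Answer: $34903602$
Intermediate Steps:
$j{\left(w \right)} = 2$ ($j{\left(w \right)} = \frac{1}{4} \cdot 8 = 2$)
$A{\left(N,u \right)} = 2 u$
$c = 34878723$ ($c = \left(-31911\right) \left(-1093\right) = 34878723$)
$x{\left(l,q \right)} = -2 + l$ ($x{\left(l,q \right)} = l - 2 = -2 + l$)
$\left(c + x{\left(A{\left(-8,-8 \right)},\left(-26\right) \left(-4\right) \right)}\right) + S = \left(34878723 + \left(-2 + 2 \left(-8\right)\right)\right) + 24897 = \left(34878723 - 18\right) + 24897 = 34878705 + 24897 = 34903602$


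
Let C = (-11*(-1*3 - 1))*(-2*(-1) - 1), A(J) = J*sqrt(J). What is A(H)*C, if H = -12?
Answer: -1056*I*sqrt(3) ≈ -1829.0*I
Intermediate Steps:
A(J) = J**(3/2)
C = 44 (C = (-11*(-3 - 1))*(2 - 1) = -11*(-4)*1 = 44*1 = 44)
A(H)*C = (-12)**(3/2)*44 = -24*I*sqrt(3)*44 = -1056*I*sqrt(3)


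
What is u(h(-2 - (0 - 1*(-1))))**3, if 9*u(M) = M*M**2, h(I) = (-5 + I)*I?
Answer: 3623878656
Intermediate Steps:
h(I) = I*(-5 + I)
u(M) = M**3/9 (u(M) = (M*M**2)/9 = M**3/9)
u(h(-2 - (0 - 1*(-1))))**3 = (((-2 - (0 - 1*(-1)))*(-5 + (-2 - (0 - 1*(-1)))))**3/9)**3 = (((-2 - (0 + 1))*(-5 + (-2 - (0 + 1))))**3/9)**3 = (((-2 - 1*1)*(-5 + (-2 - 1*1)))**3/9)**3 = (((-2 - 1)*(-5 + (-2 - 1)))**3/9)**3 = ((-3*(-5 - 3))**3/9)**3 = ((-3*(-8))**3/9)**3 = ((1/9)*24**3)**3 = ((1/9)*13824)**3 = 1536**3 = 3623878656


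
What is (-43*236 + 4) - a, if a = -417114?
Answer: 406970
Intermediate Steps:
(-43*236 + 4) - a = (-43*236 + 4) - 1*(-417114) = (-10148 + 4) + 417114 = -10144 + 417114 = 406970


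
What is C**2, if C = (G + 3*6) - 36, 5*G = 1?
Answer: 7921/25 ≈ 316.84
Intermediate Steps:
G = 1/5 (G = (1/5)*1 = 1/5 ≈ 0.20000)
C = -89/5 (C = (1/5 + 3*6) - 36 = (1/5 + 18) - 36 = 91/5 - 36 = -89/5 ≈ -17.800)
C**2 = (-89/5)**2 = 7921/25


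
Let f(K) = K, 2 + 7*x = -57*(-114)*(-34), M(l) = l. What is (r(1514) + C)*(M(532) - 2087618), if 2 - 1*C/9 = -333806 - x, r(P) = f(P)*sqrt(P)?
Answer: -5677320556404 - 3159848204*sqrt(1514) ≈ -5.8003e+12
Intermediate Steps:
x = -31562 (x = -2/7 + (-57*(-114)*(-34))/7 = -2/7 + (6498*(-34))/7 = -2/7 + (1/7)*(-220932) = -2/7 - 220932/7 = -31562)
r(P) = P**(3/2) (r(P) = P*sqrt(P) = P**(3/2))
C = 2720214 (C = 18 - 9*(-333806 - 1*(-31562)) = 18 - 9*(-333806 + 31562) = 18 - 9*(-302244) = 18 + 2720196 = 2720214)
(r(1514) + C)*(M(532) - 2087618) = (1514**(3/2) + 2720214)*(532 - 2087618) = (1514*sqrt(1514) + 2720214)*(-2087086) = (2720214 + 1514*sqrt(1514))*(-2087086) = -5677320556404 - 3159848204*sqrt(1514)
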